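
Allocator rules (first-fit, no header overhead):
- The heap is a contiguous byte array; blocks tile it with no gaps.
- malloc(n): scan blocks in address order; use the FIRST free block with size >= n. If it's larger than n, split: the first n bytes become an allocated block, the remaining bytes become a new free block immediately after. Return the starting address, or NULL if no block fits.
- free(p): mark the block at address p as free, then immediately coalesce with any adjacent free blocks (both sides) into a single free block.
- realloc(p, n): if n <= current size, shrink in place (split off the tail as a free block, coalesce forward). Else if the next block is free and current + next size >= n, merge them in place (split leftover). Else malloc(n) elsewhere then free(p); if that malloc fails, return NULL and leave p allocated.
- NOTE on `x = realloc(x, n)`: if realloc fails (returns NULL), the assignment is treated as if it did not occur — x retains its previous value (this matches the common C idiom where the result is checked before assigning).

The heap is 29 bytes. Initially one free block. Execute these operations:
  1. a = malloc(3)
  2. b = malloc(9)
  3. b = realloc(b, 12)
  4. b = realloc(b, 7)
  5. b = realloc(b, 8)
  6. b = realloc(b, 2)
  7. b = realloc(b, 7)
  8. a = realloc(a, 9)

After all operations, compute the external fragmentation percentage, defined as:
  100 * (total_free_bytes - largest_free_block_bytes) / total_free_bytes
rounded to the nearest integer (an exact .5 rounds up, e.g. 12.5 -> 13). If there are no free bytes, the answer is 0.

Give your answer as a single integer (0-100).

Answer: 23

Derivation:
Op 1: a = malloc(3) -> a = 0; heap: [0-2 ALLOC][3-28 FREE]
Op 2: b = malloc(9) -> b = 3; heap: [0-2 ALLOC][3-11 ALLOC][12-28 FREE]
Op 3: b = realloc(b, 12) -> b = 3; heap: [0-2 ALLOC][3-14 ALLOC][15-28 FREE]
Op 4: b = realloc(b, 7) -> b = 3; heap: [0-2 ALLOC][3-9 ALLOC][10-28 FREE]
Op 5: b = realloc(b, 8) -> b = 3; heap: [0-2 ALLOC][3-10 ALLOC][11-28 FREE]
Op 6: b = realloc(b, 2) -> b = 3; heap: [0-2 ALLOC][3-4 ALLOC][5-28 FREE]
Op 7: b = realloc(b, 7) -> b = 3; heap: [0-2 ALLOC][3-9 ALLOC][10-28 FREE]
Op 8: a = realloc(a, 9) -> a = 10; heap: [0-2 FREE][3-9 ALLOC][10-18 ALLOC][19-28 FREE]
Free blocks: [3 10] total_free=13 largest=10 -> 100*(13-10)/13 = 300/13 ≈ 23.077 -> rounds to 23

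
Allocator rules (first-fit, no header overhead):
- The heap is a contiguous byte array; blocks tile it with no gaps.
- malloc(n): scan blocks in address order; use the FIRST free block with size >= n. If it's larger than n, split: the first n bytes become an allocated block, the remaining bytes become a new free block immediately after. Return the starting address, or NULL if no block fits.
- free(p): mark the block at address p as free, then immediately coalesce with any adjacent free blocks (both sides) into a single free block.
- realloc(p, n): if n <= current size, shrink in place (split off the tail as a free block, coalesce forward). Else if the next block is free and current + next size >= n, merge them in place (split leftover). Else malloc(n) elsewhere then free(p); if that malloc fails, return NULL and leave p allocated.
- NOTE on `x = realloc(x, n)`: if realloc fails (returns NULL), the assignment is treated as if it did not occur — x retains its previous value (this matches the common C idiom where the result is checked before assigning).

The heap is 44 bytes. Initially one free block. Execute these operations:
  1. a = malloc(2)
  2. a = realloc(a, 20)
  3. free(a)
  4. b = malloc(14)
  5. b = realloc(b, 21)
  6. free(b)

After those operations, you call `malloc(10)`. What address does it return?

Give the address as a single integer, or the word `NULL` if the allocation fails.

Op 1: a = malloc(2) -> a = 0; heap: [0-1 ALLOC][2-43 FREE]
Op 2: a = realloc(a, 20) -> a = 0; heap: [0-19 ALLOC][20-43 FREE]
Op 3: free(a) -> (freed a); heap: [0-43 FREE]
Op 4: b = malloc(14) -> b = 0; heap: [0-13 ALLOC][14-43 FREE]
Op 5: b = realloc(b, 21) -> b = 0; heap: [0-20 ALLOC][21-43 FREE]
Op 6: free(b) -> (freed b); heap: [0-43 FREE]
malloc(10): first-fit scan over [0-43 FREE] -> 0

Answer: 0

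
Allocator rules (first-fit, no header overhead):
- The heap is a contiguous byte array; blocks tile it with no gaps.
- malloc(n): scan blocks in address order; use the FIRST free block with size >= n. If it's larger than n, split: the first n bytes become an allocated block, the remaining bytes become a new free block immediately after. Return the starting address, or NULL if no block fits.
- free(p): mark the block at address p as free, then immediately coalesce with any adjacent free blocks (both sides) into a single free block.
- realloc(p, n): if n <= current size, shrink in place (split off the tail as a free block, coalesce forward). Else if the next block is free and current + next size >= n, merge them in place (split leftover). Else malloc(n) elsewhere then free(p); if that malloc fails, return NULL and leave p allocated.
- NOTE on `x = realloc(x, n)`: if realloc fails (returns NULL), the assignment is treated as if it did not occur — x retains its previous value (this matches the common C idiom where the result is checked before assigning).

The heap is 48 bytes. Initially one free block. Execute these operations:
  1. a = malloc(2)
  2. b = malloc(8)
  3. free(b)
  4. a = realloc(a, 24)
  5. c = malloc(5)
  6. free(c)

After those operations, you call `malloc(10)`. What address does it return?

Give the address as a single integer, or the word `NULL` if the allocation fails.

Answer: 24

Derivation:
Op 1: a = malloc(2) -> a = 0; heap: [0-1 ALLOC][2-47 FREE]
Op 2: b = malloc(8) -> b = 2; heap: [0-1 ALLOC][2-9 ALLOC][10-47 FREE]
Op 3: free(b) -> (freed b); heap: [0-1 ALLOC][2-47 FREE]
Op 4: a = realloc(a, 24) -> a = 0; heap: [0-23 ALLOC][24-47 FREE]
Op 5: c = malloc(5) -> c = 24; heap: [0-23 ALLOC][24-28 ALLOC][29-47 FREE]
Op 6: free(c) -> (freed c); heap: [0-23 ALLOC][24-47 FREE]
malloc(10): first-fit scan over [0-23 ALLOC][24-47 FREE] -> 24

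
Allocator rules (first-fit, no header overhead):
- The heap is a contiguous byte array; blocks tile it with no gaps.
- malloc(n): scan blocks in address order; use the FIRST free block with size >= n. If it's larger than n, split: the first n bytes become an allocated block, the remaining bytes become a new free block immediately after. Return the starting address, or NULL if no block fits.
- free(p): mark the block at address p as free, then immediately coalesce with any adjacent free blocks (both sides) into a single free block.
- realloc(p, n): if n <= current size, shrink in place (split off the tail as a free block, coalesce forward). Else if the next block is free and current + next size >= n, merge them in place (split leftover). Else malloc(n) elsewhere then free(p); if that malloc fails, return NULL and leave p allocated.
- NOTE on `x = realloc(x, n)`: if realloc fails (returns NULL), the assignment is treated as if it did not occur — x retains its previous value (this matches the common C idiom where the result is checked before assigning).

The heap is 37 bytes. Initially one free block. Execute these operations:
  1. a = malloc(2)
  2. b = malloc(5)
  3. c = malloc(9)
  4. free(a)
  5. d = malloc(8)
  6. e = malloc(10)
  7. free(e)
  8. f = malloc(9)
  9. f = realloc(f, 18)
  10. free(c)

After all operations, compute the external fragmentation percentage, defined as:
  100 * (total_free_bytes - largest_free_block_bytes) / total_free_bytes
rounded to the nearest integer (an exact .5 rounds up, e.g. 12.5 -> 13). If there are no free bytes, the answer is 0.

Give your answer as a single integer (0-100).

Op 1: a = malloc(2) -> a = 0; heap: [0-1 ALLOC][2-36 FREE]
Op 2: b = malloc(5) -> b = 2; heap: [0-1 ALLOC][2-6 ALLOC][7-36 FREE]
Op 3: c = malloc(9) -> c = 7; heap: [0-1 ALLOC][2-6 ALLOC][7-15 ALLOC][16-36 FREE]
Op 4: free(a) -> (freed a); heap: [0-1 FREE][2-6 ALLOC][7-15 ALLOC][16-36 FREE]
Op 5: d = malloc(8) -> d = 16; heap: [0-1 FREE][2-6 ALLOC][7-15 ALLOC][16-23 ALLOC][24-36 FREE]
Op 6: e = malloc(10) -> e = 24; heap: [0-1 FREE][2-6 ALLOC][7-15 ALLOC][16-23 ALLOC][24-33 ALLOC][34-36 FREE]
Op 7: free(e) -> (freed e); heap: [0-1 FREE][2-6 ALLOC][7-15 ALLOC][16-23 ALLOC][24-36 FREE]
Op 8: f = malloc(9) -> f = 24; heap: [0-1 FREE][2-6 ALLOC][7-15 ALLOC][16-23 ALLOC][24-32 ALLOC][33-36 FREE]
Op 9: f = realloc(f, 18) -> NULL (f unchanged); heap: [0-1 FREE][2-6 ALLOC][7-15 ALLOC][16-23 ALLOC][24-32 ALLOC][33-36 FREE]
Op 10: free(c) -> (freed c); heap: [0-1 FREE][2-6 ALLOC][7-15 FREE][16-23 ALLOC][24-32 ALLOC][33-36 FREE]
Free blocks: [2 9 4] total_free=15 largest=9 -> 100*(15-9)/15 = 600/15 = 40

Answer: 40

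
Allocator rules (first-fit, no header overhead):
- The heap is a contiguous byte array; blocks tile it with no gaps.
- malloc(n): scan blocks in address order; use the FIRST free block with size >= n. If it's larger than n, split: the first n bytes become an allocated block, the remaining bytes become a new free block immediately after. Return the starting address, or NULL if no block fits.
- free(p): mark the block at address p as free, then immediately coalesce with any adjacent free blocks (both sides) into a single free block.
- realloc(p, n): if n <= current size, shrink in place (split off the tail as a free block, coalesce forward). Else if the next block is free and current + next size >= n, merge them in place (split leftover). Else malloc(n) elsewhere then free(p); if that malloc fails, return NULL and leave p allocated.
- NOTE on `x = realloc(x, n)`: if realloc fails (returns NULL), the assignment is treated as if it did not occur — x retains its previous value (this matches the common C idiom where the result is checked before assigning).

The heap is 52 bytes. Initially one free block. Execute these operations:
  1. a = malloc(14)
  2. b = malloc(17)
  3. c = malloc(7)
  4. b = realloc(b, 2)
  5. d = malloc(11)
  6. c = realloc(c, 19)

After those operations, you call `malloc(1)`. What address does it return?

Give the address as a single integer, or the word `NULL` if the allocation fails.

Op 1: a = malloc(14) -> a = 0; heap: [0-13 ALLOC][14-51 FREE]
Op 2: b = malloc(17) -> b = 14; heap: [0-13 ALLOC][14-30 ALLOC][31-51 FREE]
Op 3: c = malloc(7) -> c = 31; heap: [0-13 ALLOC][14-30 ALLOC][31-37 ALLOC][38-51 FREE]
Op 4: b = realloc(b, 2) -> b = 14; heap: [0-13 ALLOC][14-15 ALLOC][16-30 FREE][31-37 ALLOC][38-51 FREE]
Op 5: d = malloc(11) -> d = 16; heap: [0-13 ALLOC][14-15 ALLOC][16-26 ALLOC][27-30 FREE][31-37 ALLOC][38-51 FREE]
Op 6: c = realloc(c, 19) -> c = 31; heap: [0-13 ALLOC][14-15 ALLOC][16-26 ALLOC][27-30 FREE][31-49 ALLOC][50-51 FREE]
malloc(1): first-fit scan over [0-13 ALLOC][14-15 ALLOC][16-26 ALLOC][27-30 FREE][31-49 ALLOC][50-51 FREE] -> 27

Answer: 27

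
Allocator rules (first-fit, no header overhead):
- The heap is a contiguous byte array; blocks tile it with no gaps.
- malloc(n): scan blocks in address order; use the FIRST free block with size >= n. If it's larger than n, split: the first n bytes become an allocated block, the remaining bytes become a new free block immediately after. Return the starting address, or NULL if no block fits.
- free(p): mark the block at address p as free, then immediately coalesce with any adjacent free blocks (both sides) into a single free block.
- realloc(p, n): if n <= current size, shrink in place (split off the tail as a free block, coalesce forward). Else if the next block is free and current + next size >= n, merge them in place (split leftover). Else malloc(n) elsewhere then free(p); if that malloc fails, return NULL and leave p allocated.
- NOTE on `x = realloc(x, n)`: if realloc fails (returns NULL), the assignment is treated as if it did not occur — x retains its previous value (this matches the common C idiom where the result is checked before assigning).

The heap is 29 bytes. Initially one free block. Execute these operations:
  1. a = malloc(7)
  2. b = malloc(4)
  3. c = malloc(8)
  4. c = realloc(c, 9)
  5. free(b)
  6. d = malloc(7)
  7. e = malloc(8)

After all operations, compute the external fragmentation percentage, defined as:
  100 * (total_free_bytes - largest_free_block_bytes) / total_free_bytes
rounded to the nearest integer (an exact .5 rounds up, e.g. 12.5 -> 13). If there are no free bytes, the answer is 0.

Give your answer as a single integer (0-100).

Answer: 33

Derivation:
Op 1: a = malloc(7) -> a = 0; heap: [0-6 ALLOC][7-28 FREE]
Op 2: b = malloc(4) -> b = 7; heap: [0-6 ALLOC][7-10 ALLOC][11-28 FREE]
Op 3: c = malloc(8) -> c = 11; heap: [0-6 ALLOC][7-10 ALLOC][11-18 ALLOC][19-28 FREE]
Op 4: c = realloc(c, 9) -> c = 11; heap: [0-6 ALLOC][7-10 ALLOC][11-19 ALLOC][20-28 FREE]
Op 5: free(b) -> (freed b); heap: [0-6 ALLOC][7-10 FREE][11-19 ALLOC][20-28 FREE]
Op 6: d = malloc(7) -> d = 20; heap: [0-6 ALLOC][7-10 FREE][11-19 ALLOC][20-26 ALLOC][27-28 FREE]
Op 7: e = malloc(8) -> e = NULL; heap: [0-6 ALLOC][7-10 FREE][11-19 ALLOC][20-26 ALLOC][27-28 FREE]
Free blocks: [4 2] total_free=6 largest=4 -> 100*(6-4)/6 = 200/6 ≈ 33.333 -> rounds to 33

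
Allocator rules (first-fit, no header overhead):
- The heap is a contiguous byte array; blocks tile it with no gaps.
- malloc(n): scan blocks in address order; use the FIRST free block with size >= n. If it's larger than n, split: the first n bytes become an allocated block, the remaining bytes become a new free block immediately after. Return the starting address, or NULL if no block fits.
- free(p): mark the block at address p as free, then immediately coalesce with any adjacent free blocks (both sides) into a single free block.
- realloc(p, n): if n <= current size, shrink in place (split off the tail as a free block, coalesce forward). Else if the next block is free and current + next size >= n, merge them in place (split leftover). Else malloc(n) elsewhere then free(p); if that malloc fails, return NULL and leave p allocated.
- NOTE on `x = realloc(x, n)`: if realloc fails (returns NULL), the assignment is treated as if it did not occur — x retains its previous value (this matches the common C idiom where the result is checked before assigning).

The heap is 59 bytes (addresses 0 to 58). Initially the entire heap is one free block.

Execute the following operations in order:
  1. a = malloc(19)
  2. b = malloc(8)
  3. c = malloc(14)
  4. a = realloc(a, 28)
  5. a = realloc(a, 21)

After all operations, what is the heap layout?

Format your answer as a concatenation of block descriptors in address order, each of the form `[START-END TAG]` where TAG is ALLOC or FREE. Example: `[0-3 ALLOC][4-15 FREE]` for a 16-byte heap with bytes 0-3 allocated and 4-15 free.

Op 1: a = malloc(19) -> a = 0; heap: [0-18 ALLOC][19-58 FREE]
Op 2: b = malloc(8) -> b = 19; heap: [0-18 ALLOC][19-26 ALLOC][27-58 FREE]
Op 3: c = malloc(14) -> c = 27; heap: [0-18 ALLOC][19-26 ALLOC][27-40 ALLOC][41-58 FREE]
Op 4: a = realloc(a, 28) -> NULL (a unchanged); heap: [0-18 ALLOC][19-26 ALLOC][27-40 ALLOC][41-58 FREE]
Op 5: a = realloc(a, 21) -> NULL (a unchanged); heap: [0-18 ALLOC][19-26 ALLOC][27-40 ALLOC][41-58 FREE]

Answer: [0-18 ALLOC][19-26 ALLOC][27-40 ALLOC][41-58 FREE]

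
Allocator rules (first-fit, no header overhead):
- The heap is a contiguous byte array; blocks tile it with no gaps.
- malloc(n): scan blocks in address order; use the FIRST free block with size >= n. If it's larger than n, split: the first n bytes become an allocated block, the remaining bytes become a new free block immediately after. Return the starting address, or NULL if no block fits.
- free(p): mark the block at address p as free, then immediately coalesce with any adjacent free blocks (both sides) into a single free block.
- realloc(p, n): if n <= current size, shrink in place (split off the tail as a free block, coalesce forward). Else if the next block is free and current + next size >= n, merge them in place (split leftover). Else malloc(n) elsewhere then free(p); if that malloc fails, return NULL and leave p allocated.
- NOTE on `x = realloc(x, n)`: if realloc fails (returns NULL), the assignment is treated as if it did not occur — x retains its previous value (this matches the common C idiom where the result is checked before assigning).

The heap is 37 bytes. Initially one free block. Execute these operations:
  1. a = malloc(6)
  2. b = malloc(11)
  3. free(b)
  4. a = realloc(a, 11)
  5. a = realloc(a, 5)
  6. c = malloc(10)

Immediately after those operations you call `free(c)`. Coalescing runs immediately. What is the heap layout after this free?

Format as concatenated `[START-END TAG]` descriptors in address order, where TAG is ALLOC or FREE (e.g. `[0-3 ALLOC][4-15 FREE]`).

Answer: [0-4 ALLOC][5-36 FREE]

Derivation:
Op 1: a = malloc(6) -> a = 0; heap: [0-5 ALLOC][6-36 FREE]
Op 2: b = malloc(11) -> b = 6; heap: [0-5 ALLOC][6-16 ALLOC][17-36 FREE]
Op 3: free(b) -> (freed b); heap: [0-5 ALLOC][6-36 FREE]
Op 4: a = realloc(a, 11) -> a = 0; heap: [0-10 ALLOC][11-36 FREE]
Op 5: a = realloc(a, 5) -> a = 0; heap: [0-4 ALLOC][5-36 FREE]
Op 6: c = malloc(10) -> c = 5; heap: [0-4 ALLOC][5-14 ALLOC][15-36 FREE]
free(c): c = 5 -> block [5-14 ALLOC]; mark free, coalesce with adjacent free neighbors -> [0-4 ALLOC][5-36 FREE]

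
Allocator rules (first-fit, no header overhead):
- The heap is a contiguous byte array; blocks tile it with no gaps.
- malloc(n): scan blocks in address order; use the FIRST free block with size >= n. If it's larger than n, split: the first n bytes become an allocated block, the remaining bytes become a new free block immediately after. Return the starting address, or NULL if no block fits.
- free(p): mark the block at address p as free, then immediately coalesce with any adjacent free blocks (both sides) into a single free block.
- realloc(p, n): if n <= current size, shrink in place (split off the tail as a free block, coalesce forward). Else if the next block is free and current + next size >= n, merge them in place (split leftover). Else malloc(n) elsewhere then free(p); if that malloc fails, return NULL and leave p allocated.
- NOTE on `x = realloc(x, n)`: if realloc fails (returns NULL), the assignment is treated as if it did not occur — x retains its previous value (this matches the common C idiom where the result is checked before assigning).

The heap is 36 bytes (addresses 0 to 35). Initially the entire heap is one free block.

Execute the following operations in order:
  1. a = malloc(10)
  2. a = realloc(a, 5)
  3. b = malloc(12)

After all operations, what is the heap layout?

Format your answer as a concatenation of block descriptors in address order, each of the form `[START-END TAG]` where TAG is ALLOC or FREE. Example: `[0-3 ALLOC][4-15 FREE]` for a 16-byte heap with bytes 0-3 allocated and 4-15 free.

Op 1: a = malloc(10) -> a = 0; heap: [0-9 ALLOC][10-35 FREE]
Op 2: a = realloc(a, 5) -> a = 0; heap: [0-4 ALLOC][5-35 FREE]
Op 3: b = malloc(12) -> b = 5; heap: [0-4 ALLOC][5-16 ALLOC][17-35 FREE]

Answer: [0-4 ALLOC][5-16 ALLOC][17-35 FREE]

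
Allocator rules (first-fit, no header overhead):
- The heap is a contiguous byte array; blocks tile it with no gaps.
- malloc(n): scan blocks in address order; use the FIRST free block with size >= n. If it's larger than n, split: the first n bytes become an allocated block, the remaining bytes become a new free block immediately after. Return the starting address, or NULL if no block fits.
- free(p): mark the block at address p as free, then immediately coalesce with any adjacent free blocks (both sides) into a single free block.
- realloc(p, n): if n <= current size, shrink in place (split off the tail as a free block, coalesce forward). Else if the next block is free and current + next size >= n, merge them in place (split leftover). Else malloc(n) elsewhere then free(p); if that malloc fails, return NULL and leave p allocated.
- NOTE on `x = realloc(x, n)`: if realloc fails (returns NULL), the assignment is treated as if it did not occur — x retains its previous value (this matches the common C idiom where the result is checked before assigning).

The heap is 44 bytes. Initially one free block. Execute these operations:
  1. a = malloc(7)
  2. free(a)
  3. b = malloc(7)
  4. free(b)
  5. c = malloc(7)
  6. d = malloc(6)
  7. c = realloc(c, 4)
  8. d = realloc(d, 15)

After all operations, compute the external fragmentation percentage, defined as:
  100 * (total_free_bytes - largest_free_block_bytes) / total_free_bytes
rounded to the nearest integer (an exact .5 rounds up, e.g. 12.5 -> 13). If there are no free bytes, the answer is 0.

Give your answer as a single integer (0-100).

Answer: 12

Derivation:
Op 1: a = malloc(7) -> a = 0; heap: [0-6 ALLOC][7-43 FREE]
Op 2: free(a) -> (freed a); heap: [0-43 FREE]
Op 3: b = malloc(7) -> b = 0; heap: [0-6 ALLOC][7-43 FREE]
Op 4: free(b) -> (freed b); heap: [0-43 FREE]
Op 5: c = malloc(7) -> c = 0; heap: [0-6 ALLOC][7-43 FREE]
Op 6: d = malloc(6) -> d = 7; heap: [0-6 ALLOC][7-12 ALLOC][13-43 FREE]
Op 7: c = realloc(c, 4) -> c = 0; heap: [0-3 ALLOC][4-6 FREE][7-12 ALLOC][13-43 FREE]
Op 8: d = realloc(d, 15) -> d = 7; heap: [0-3 ALLOC][4-6 FREE][7-21 ALLOC][22-43 FREE]
Free blocks: [3 22] total_free=25 largest=22 -> 100*(25-22)/25 = 300/25 = 12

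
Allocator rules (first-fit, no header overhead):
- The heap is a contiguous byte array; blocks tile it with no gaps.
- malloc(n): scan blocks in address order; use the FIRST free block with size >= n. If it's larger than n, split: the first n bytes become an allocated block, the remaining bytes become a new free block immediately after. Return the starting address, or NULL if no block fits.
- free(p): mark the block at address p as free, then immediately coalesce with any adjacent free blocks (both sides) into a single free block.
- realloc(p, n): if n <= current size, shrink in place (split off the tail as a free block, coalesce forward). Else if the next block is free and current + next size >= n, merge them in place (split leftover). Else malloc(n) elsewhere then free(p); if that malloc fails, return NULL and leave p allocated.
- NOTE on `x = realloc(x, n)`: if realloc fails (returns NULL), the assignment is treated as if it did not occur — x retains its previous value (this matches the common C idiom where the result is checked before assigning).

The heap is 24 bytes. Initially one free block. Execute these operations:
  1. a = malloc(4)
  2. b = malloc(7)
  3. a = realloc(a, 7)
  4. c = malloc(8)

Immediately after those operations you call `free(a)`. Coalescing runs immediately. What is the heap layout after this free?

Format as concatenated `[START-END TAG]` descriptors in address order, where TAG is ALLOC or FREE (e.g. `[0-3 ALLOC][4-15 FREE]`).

Op 1: a = malloc(4) -> a = 0; heap: [0-3 ALLOC][4-23 FREE]
Op 2: b = malloc(7) -> b = 4; heap: [0-3 ALLOC][4-10 ALLOC][11-23 FREE]
Op 3: a = realloc(a, 7) -> a = 11; heap: [0-3 FREE][4-10 ALLOC][11-17 ALLOC][18-23 FREE]
Op 4: c = malloc(8) -> c = NULL; heap: [0-3 FREE][4-10 ALLOC][11-17 ALLOC][18-23 FREE]
free(a): a = 11 -> block [11-17 ALLOC]; mark free, coalesce with adjacent free neighbors -> [0-3 FREE][4-10 ALLOC][11-23 FREE]

Answer: [0-3 FREE][4-10 ALLOC][11-23 FREE]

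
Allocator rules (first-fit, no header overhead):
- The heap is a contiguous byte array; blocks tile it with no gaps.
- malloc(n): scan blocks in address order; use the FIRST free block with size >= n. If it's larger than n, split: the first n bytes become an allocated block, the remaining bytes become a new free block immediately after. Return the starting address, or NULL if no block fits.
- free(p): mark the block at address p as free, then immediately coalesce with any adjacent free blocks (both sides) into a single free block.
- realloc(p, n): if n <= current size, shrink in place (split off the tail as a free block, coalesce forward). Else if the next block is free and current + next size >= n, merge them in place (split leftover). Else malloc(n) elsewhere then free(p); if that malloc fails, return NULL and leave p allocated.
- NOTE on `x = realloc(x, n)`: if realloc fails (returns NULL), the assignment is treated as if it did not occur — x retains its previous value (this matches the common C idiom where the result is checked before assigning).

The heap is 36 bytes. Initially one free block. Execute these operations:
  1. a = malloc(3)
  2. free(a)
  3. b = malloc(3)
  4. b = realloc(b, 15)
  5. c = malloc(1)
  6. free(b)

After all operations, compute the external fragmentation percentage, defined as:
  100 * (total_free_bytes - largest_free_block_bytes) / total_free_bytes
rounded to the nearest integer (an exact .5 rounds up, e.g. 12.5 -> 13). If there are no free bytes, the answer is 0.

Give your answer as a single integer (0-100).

Op 1: a = malloc(3) -> a = 0; heap: [0-2 ALLOC][3-35 FREE]
Op 2: free(a) -> (freed a); heap: [0-35 FREE]
Op 3: b = malloc(3) -> b = 0; heap: [0-2 ALLOC][3-35 FREE]
Op 4: b = realloc(b, 15) -> b = 0; heap: [0-14 ALLOC][15-35 FREE]
Op 5: c = malloc(1) -> c = 15; heap: [0-14 ALLOC][15-15 ALLOC][16-35 FREE]
Op 6: free(b) -> (freed b); heap: [0-14 FREE][15-15 ALLOC][16-35 FREE]
Free blocks: [15 20] total_free=35 largest=20 -> 100*(35-20)/35 = 1500/35 ≈ 42.857 -> rounds to 43

Answer: 43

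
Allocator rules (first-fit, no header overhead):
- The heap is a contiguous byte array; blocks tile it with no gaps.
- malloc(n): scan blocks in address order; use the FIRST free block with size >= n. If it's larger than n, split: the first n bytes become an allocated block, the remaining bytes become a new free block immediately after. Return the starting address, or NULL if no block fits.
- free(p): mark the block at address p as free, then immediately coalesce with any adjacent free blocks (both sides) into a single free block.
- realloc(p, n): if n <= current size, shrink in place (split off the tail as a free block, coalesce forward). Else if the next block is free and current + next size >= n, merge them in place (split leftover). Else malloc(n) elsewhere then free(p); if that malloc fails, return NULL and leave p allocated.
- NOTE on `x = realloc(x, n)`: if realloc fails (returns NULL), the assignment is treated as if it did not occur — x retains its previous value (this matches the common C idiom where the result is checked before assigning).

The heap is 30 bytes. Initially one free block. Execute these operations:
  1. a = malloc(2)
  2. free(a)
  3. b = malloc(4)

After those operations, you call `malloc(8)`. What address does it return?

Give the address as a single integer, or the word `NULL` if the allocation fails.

Answer: 4

Derivation:
Op 1: a = malloc(2) -> a = 0; heap: [0-1 ALLOC][2-29 FREE]
Op 2: free(a) -> (freed a); heap: [0-29 FREE]
Op 3: b = malloc(4) -> b = 0; heap: [0-3 ALLOC][4-29 FREE]
malloc(8): first-fit scan over [0-3 ALLOC][4-29 FREE] -> 4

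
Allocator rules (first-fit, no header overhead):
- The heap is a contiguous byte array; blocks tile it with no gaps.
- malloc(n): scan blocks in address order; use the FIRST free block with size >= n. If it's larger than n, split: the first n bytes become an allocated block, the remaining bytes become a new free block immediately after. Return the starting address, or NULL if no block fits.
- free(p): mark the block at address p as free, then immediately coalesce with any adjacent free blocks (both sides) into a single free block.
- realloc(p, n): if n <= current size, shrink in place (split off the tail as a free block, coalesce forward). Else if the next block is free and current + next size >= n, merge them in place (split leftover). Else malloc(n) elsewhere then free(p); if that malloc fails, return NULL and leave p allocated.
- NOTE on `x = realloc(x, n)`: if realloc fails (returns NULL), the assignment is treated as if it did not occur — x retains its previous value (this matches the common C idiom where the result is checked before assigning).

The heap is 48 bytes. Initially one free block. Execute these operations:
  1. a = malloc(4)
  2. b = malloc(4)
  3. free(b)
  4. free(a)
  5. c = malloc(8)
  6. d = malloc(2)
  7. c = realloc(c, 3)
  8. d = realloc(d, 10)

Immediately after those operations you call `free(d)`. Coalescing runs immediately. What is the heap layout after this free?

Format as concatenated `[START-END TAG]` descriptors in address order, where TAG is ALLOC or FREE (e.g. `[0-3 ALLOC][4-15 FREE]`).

Op 1: a = malloc(4) -> a = 0; heap: [0-3 ALLOC][4-47 FREE]
Op 2: b = malloc(4) -> b = 4; heap: [0-3 ALLOC][4-7 ALLOC][8-47 FREE]
Op 3: free(b) -> (freed b); heap: [0-3 ALLOC][4-47 FREE]
Op 4: free(a) -> (freed a); heap: [0-47 FREE]
Op 5: c = malloc(8) -> c = 0; heap: [0-7 ALLOC][8-47 FREE]
Op 6: d = malloc(2) -> d = 8; heap: [0-7 ALLOC][8-9 ALLOC][10-47 FREE]
Op 7: c = realloc(c, 3) -> c = 0; heap: [0-2 ALLOC][3-7 FREE][8-9 ALLOC][10-47 FREE]
Op 8: d = realloc(d, 10) -> d = 8; heap: [0-2 ALLOC][3-7 FREE][8-17 ALLOC][18-47 FREE]
free(d): d = 8 -> block [8-17 ALLOC]; mark free, coalesce with adjacent free neighbors -> [0-2 ALLOC][3-47 FREE]

Answer: [0-2 ALLOC][3-47 FREE]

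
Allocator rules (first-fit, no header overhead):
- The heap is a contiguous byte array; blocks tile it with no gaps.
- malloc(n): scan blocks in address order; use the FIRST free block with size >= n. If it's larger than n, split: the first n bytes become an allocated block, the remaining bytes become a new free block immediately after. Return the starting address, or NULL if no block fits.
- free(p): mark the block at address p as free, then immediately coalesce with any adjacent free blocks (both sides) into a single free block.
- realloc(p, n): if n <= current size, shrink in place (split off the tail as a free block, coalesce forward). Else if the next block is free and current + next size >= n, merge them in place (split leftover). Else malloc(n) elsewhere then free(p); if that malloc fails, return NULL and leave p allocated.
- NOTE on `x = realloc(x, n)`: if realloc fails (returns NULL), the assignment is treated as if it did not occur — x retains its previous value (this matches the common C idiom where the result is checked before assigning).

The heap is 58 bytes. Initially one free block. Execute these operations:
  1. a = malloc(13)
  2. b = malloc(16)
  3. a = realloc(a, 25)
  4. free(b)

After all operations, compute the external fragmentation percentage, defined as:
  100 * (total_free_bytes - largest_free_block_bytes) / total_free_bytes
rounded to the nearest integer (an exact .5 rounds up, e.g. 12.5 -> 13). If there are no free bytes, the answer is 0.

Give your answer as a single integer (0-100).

Answer: 12

Derivation:
Op 1: a = malloc(13) -> a = 0; heap: [0-12 ALLOC][13-57 FREE]
Op 2: b = malloc(16) -> b = 13; heap: [0-12 ALLOC][13-28 ALLOC][29-57 FREE]
Op 3: a = realloc(a, 25) -> a = 29; heap: [0-12 FREE][13-28 ALLOC][29-53 ALLOC][54-57 FREE]
Op 4: free(b) -> (freed b); heap: [0-28 FREE][29-53 ALLOC][54-57 FREE]
Free blocks: [29 4] total_free=33 largest=29 -> 100*(33-29)/33 = 400/33 ≈ 12.121 -> rounds to 12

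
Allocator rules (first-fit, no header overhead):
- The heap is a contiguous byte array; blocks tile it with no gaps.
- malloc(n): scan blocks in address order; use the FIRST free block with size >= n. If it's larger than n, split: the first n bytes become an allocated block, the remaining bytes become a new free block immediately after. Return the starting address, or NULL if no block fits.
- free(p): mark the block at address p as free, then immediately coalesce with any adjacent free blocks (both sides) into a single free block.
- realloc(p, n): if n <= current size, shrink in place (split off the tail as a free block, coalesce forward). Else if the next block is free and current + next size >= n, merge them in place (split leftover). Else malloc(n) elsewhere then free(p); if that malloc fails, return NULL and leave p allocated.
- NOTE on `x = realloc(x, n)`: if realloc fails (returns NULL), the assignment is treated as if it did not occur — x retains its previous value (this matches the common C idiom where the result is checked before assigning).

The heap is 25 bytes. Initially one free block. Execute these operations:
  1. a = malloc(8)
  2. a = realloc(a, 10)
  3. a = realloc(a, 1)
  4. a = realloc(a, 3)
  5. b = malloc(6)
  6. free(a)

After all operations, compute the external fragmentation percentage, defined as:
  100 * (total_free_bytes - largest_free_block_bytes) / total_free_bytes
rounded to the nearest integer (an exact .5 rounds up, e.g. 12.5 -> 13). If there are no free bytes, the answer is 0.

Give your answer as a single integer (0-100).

Op 1: a = malloc(8) -> a = 0; heap: [0-7 ALLOC][8-24 FREE]
Op 2: a = realloc(a, 10) -> a = 0; heap: [0-9 ALLOC][10-24 FREE]
Op 3: a = realloc(a, 1) -> a = 0; heap: [0-0 ALLOC][1-24 FREE]
Op 4: a = realloc(a, 3) -> a = 0; heap: [0-2 ALLOC][3-24 FREE]
Op 5: b = malloc(6) -> b = 3; heap: [0-2 ALLOC][3-8 ALLOC][9-24 FREE]
Op 6: free(a) -> (freed a); heap: [0-2 FREE][3-8 ALLOC][9-24 FREE]
Free blocks: [3 16] total_free=19 largest=16 -> 100*(19-16)/19 = 300/19 ≈ 15.789 -> rounds to 16

Answer: 16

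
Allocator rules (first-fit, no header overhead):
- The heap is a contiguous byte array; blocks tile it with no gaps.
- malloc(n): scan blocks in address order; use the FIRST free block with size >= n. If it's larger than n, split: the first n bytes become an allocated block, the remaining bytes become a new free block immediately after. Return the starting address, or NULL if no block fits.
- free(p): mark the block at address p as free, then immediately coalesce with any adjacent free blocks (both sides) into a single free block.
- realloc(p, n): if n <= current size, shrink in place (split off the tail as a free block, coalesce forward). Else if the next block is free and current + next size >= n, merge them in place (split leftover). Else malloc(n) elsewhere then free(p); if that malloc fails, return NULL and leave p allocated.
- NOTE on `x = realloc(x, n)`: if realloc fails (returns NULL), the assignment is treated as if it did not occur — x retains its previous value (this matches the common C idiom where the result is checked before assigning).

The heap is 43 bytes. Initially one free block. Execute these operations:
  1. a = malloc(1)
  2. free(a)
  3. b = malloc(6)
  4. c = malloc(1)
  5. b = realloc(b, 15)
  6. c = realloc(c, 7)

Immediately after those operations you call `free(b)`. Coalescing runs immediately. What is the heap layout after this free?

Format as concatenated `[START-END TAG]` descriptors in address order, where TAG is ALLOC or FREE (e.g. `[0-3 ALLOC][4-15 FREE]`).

Op 1: a = malloc(1) -> a = 0; heap: [0-0 ALLOC][1-42 FREE]
Op 2: free(a) -> (freed a); heap: [0-42 FREE]
Op 3: b = malloc(6) -> b = 0; heap: [0-5 ALLOC][6-42 FREE]
Op 4: c = malloc(1) -> c = 6; heap: [0-5 ALLOC][6-6 ALLOC][7-42 FREE]
Op 5: b = realloc(b, 15) -> b = 7; heap: [0-5 FREE][6-6 ALLOC][7-21 ALLOC][22-42 FREE]
Op 6: c = realloc(c, 7) -> c = 22; heap: [0-6 FREE][7-21 ALLOC][22-28 ALLOC][29-42 FREE]
free(b): b = 7 -> block [7-21 ALLOC]; mark free, coalesce with adjacent free neighbors -> [0-21 FREE][22-28 ALLOC][29-42 FREE]

Answer: [0-21 FREE][22-28 ALLOC][29-42 FREE]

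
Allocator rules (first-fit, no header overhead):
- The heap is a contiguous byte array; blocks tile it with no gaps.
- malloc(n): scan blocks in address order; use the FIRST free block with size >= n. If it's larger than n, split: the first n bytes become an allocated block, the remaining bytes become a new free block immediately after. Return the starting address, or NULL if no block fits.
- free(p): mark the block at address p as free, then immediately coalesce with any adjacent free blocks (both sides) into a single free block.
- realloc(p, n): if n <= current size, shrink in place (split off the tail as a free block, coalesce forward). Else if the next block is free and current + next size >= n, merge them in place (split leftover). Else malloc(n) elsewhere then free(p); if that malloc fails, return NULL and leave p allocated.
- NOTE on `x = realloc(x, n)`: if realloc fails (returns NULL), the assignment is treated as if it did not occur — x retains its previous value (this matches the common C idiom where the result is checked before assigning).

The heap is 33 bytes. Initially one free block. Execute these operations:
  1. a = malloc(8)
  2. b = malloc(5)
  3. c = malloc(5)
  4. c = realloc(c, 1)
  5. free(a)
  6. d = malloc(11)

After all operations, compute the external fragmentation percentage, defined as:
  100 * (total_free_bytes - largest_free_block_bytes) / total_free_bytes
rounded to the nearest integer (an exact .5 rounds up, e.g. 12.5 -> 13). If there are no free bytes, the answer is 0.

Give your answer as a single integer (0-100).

Answer: 50

Derivation:
Op 1: a = malloc(8) -> a = 0; heap: [0-7 ALLOC][8-32 FREE]
Op 2: b = malloc(5) -> b = 8; heap: [0-7 ALLOC][8-12 ALLOC][13-32 FREE]
Op 3: c = malloc(5) -> c = 13; heap: [0-7 ALLOC][8-12 ALLOC][13-17 ALLOC][18-32 FREE]
Op 4: c = realloc(c, 1) -> c = 13; heap: [0-7 ALLOC][8-12 ALLOC][13-13 ALLOC][14-32 FREE]
Op 5: free(a) -> (freed a); heap: [0-7 FREE][8-12 ALLOC][13-13 ALLOC][14-32 FREE]
Op 6: d = malloc(11) -> d = 14; heap: [0-7 FREE][8-12 ALLOC][13-13 ALLOC][14-24 ALLOC][25-32 FREE]
Free blocks: [8 8] total_free=16 largest=8 -> 100*(16-8)/16 = 800/16 = 50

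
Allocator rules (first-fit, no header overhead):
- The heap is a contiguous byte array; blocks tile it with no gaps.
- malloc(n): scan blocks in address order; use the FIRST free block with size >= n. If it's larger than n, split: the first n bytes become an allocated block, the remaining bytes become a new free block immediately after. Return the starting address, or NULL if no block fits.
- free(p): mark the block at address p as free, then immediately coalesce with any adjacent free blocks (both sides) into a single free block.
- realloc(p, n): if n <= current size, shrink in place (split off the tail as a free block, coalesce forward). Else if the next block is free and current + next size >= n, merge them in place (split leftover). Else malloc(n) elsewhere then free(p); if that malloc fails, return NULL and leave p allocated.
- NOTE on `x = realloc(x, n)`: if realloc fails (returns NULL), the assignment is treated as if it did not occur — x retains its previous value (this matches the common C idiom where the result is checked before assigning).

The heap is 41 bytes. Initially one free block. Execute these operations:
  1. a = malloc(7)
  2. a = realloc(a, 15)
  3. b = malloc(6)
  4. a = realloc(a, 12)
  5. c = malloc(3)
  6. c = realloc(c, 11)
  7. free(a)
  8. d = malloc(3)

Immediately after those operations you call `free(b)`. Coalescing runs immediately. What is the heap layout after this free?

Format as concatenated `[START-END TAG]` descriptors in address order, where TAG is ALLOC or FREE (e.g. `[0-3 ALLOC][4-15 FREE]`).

Op 1: a = malloc(7) -> a = 0; heap: [0-6 ALLOC][7-40 FREE]
Op 2: a = realloc(a, 15) -> a = 0; heap: [0-14 ALLOC][15-40 FREE]
Op 3: b = malloc(6) -> b = 15; heap: [0-14 ALLOC][15-20 ALLOC][21-40 FREE]
Op 4: a = realloc(a, 12) -> a = 0; heap: [0-11 ALLOC][12-14 FREE][15-20 ALLOC][21-40 FREE]
Op 5: c = malloc(3) -> c = 12; heap: [0-11 ALLOC][12-14 ALLOC][15-20 ALLOC][21-40 FREE]
Op 6: c = realloc(c, 11) -> c = 21; heap: [0-11 ALLOC][12-14 FREE][15-20 ALLOC][21-31 ALLOC][32-40 FREE]
Op 7: free(a) -> (freed a); heap: [0-14 FREE][15-20 ALLOC][21-31 ALLOC][32-40 FREE]
Op 8: d = malloc(3) -> d = 0; heap: [0-2 ALLOC][3-14 FREE][15-20 ALLOC][21-31 ALLOC][32-40 FREE]
free(b): b = 15 -> block [15-20 ALLOC]; mark free, coalesce with adjacent free neighbors -> [0-2 ALLOC][3-20 FREE][21-31 ALLOC][32-40 FREE]

Answer: [0-2 ALLOC][3-20 FREE][21-31 ALLOC][32-40 FREE]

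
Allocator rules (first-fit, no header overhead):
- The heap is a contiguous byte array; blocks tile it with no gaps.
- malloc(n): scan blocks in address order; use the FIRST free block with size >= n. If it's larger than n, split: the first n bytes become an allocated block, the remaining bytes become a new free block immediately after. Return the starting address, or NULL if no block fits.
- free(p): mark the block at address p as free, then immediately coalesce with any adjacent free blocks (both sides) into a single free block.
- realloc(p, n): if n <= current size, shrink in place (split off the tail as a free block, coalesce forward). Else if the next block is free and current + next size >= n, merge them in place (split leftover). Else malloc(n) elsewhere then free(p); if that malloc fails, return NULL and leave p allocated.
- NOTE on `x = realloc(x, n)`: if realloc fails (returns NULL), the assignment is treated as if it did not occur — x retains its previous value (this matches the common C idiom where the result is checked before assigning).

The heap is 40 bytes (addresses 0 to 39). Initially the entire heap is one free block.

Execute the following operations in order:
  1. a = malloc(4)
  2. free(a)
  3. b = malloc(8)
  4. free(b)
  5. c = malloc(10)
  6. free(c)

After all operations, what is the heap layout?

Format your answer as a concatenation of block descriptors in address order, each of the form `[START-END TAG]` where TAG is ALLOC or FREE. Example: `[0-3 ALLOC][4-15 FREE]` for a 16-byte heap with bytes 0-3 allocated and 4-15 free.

Op 1: a = malloc(4) -> a = 0; heap: [0-3 ALLOC][4-39 FREE]
Op 2: free(a) -> (freed a); heap: [0-39 FREE]
Op 3: b = malloc(8) -> b = 0; heap: [0-7 ALLOC][8-39 FREE]
Op 4: free(b) -> (freed b); heap: [0-39 FREE]
Op 5: c = malloc(10) -> c = 0; heap: [0-9 ALLOC][10-39 FREE]
Op 6: free(c) -> (freed c); heap: [0-39 FREE]

Answer: [0-39 FREE]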